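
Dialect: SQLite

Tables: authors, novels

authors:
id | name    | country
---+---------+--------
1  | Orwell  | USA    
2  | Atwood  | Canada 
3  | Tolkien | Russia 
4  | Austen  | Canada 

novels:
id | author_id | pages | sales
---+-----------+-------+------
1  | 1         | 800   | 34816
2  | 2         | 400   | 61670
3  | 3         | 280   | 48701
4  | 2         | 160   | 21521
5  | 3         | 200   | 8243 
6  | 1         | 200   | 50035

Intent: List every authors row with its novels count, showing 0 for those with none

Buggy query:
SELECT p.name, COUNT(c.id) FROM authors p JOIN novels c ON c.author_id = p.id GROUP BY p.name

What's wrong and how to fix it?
Bug: INNER JOIN drops authors rows that have no matching novels rows

Fix: Use LEFT JOIN so parents without children still appear (COUNT(c.id) gives 0)

Corrected query:
SELECT p.name, COUNT(c.id) FROM authors p LEFT JOIN novels c ON c.author_id = p.id GROUP BY p.name

Result:
name    | COUNT(c.id)
--------+------------
Atwood  | 2          
Austen  | 0          
Orwell  | 2          
Tolkien | 2          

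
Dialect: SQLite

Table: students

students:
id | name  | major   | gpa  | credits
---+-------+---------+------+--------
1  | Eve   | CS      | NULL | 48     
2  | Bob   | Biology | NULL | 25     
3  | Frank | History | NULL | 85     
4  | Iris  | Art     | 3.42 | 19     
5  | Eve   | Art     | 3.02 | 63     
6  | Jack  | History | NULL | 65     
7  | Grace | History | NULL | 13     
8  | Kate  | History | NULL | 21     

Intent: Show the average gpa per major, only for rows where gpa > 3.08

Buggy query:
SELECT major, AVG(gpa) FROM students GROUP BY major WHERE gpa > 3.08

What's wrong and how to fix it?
Bug: WHERE cannot follow GROUP BY

Fix: Place WHERE between FROM and GROUP BY

Corrected query:
SELECT major, AVG(gpa) FROM students WHERE gpa > 3.08 GROUP BY major

Result:
major | AVG(gpa)
------+---------
Art   | 3.42    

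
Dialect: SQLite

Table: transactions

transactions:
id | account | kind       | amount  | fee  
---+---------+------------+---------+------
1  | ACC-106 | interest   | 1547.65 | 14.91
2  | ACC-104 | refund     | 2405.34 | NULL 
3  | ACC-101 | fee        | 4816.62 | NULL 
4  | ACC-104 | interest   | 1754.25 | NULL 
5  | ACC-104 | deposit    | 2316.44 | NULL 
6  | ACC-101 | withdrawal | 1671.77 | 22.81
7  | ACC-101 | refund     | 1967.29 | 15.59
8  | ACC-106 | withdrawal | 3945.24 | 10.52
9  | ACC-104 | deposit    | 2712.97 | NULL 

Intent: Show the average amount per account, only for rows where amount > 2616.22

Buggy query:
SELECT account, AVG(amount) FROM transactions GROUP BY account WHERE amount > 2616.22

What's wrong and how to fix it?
Bug: WHERE cannot follow GROUP BY

Fix: Move the WHERE clause before GROUP BY

Corrected query:
SELECT account, AVG(amount) FROM transactions WHERE amount > 2616.22 GROUP BY account

Result:
account | AVG(amount)
--------+------------
ACC-101 | 4816.62    
ACC-104 | 2712.97    
ACC-106 | 3945.24    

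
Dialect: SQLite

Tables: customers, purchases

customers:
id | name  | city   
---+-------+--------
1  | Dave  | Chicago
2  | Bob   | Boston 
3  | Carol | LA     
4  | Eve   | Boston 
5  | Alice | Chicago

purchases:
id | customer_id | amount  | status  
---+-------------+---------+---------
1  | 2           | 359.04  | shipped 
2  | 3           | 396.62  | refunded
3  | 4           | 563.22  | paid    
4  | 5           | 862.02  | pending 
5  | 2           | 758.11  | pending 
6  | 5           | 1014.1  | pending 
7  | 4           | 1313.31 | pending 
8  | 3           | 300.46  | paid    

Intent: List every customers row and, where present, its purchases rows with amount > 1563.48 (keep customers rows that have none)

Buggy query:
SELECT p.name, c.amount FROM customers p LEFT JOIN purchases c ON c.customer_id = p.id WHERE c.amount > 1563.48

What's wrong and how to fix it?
Bug: A WHERE condition on the right-hand table after LEFT JOIN drops unmatched parents

Fix: Put 'c.amount > 1563.48' in the JOIN's ON clause instead of WHERE

Corrected query:
SELECT p.name, c.amount FROM customers p LEFT JOIN purchases c ON c.customer_id = p.id AND c.amount > 1563.48

Result:
name  | amount
------+-------
Dave  | NULL  
Bob   | NULL  
Carol | NULL  
Eve   | NULL  
Alice | NULL  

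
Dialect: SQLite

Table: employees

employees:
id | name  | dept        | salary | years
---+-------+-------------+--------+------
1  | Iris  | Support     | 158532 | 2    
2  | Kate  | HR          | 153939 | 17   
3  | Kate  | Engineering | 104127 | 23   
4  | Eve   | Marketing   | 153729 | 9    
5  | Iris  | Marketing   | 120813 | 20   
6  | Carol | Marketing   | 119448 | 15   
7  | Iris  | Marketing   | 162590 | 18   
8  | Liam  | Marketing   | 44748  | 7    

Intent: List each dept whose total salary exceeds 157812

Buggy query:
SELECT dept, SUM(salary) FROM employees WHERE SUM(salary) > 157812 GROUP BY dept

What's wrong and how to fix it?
Bug: Aggregate functions cannot appear in a WHERE clause

Fix: Move the aggregate condition to a HAVING clause

Corrected query:
SELECT dept, SUM(salary) FROM employees GROUP BY dept HAVING SUM(salary) > 157812

Result:
dept      | SUM(salary)
----------+------------
Marketing | 601328     
Support   | 158532     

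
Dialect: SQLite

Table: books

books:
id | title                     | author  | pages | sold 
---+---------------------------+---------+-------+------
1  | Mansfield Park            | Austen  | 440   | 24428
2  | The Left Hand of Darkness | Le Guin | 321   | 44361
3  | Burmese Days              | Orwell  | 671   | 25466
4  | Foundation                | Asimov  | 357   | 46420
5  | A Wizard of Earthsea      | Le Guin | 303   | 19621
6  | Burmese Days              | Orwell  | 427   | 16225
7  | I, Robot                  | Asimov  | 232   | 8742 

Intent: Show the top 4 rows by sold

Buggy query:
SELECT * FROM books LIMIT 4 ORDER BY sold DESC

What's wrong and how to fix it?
Bug: LIMIT must come after ORDER BY

Fix: Sort with ORDER BY, then apply LIMIT

Corrected query:
SELECT * FROM books ORDER BY sold DESC LIMIT 4

Result:
id | title                     | author  | pages | sold 
---+---------------------------+---------+-------+------
4  | Foundation                | Asimov  | 357   | 46420
2  | The Left Hand of Darkness | Le Guin | 321   | 44361
3  | Burmese Days              | Orwell  | 671   | 25466
1  | Mansfield Park            | Austen  | 440   | 24428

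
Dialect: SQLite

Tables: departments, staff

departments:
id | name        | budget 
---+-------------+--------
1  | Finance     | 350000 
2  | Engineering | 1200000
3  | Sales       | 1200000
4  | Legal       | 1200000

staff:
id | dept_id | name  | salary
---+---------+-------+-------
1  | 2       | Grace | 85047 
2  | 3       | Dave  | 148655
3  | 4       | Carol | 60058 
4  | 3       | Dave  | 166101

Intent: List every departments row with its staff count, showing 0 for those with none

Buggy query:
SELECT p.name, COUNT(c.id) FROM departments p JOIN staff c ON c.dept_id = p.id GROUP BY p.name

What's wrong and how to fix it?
Bug: INNER JOIN drops departments rows that have no matching staff rows

Fix: Use LEFT JOIN so parents without children still appear (COUNT(c.id) gives 0)

Corrected query:
SELECT p.name, COUNT(c.id) FROM departments p LEFT JOIN staff c ON c.dept_id = p.id GROUP BY p.name

Result:
name        | COUNT(c.id)
------------+------------
Engineering | 1          
Finance     | 0          
Legal       | 1          
Sales       | 2          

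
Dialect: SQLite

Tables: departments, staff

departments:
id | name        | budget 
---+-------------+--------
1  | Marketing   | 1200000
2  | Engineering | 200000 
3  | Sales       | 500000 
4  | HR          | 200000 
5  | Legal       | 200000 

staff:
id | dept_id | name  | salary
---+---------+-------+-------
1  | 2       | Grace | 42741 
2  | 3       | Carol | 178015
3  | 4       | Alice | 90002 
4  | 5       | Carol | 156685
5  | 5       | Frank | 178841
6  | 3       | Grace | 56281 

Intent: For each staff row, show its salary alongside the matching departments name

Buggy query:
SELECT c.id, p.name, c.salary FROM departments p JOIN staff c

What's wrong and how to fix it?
Bug: JOIN with no ON clause produces a cartesian product; every staff row pairs with every departments row

Fix: Add ON c.dept_id = p.id to the JOIN

Corrected query:
SELECT c.id, p.name, c.salary FROM departments p JOIN staff c ON c.dept_id = p.id

Result:
id | name        | salary
---+-------------+-------
1  | Engineering | 42741 
2  | Sales       | 178015
3  | HR          | 90002 
4  | Legal       | 156685
5  | Legal       | 178841
6  | Sales       | 56281 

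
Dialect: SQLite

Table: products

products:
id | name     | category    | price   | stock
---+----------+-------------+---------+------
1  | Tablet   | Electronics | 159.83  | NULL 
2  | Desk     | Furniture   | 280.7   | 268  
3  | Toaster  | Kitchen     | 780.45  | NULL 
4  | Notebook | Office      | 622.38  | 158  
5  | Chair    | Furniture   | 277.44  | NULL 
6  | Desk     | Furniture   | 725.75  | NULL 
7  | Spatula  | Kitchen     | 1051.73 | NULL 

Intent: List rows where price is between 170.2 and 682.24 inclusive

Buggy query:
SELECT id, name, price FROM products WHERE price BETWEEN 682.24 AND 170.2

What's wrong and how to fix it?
Bug: BETWEEN expects the lower bound first; with 682.24 AND 170.2 the range is empty

Fix: Swap the bounds so the smaller value comes first

Corrected query:
SELECT id, name, price FROM products WHERE price BETWEEN 170.2 AND 682.24

Result:
id | name     | price 
---+----------+-------
2  | Desk     | 280.7 
4  | Notebook | 622.38
5  | Chair    | 277.44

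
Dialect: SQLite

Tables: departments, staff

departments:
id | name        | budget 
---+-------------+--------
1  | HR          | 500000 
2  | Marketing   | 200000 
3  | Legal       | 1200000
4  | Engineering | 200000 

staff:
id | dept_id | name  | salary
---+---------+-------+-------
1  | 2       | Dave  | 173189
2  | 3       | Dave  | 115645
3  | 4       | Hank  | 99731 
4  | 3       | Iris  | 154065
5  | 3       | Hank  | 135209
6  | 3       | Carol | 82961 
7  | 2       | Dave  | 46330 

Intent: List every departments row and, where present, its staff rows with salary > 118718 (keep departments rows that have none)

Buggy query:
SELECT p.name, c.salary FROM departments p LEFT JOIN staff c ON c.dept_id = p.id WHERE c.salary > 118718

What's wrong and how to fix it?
Bug: A WHERE condition on the right-hand table after LEFT JOIN drops unmatched parents

Fix: Move the right-table condition into the ON clause so unmatched parents are kept

Corrected query:
SELECT p.name, c.salary FROM departments p LEFT JOIN staff c ON c.dept_id = p.id AND c.salary > 118718

Result:
name        | salary
------------+-------
HR          | NULL  
Marketing   | 173189
Legal       | 135209
Legal       | 154065
Engineering | NULL  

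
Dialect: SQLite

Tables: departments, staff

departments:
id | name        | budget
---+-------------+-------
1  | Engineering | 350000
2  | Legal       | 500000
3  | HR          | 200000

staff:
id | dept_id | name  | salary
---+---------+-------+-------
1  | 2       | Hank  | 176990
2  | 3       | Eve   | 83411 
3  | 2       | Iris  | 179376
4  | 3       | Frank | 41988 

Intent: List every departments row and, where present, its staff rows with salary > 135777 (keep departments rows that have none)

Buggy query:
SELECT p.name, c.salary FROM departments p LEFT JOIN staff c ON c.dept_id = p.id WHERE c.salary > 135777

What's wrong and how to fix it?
Bug: A WHERE condition on the right-hand table after LEFT JOIN drops unmatched parents

Fix: Put 'c.salary > 135777' in the JOIN's ON clause instead of WHERE

Corrected query:
SELECT p.name, c.salary FROM departments p LEFT JOIN staff c ON c.dept_id = p.id AND c.salary > 135777

Result:
name        | salary
------------+-------
Engineering | NULL  
Legal       | 176990
Legal       | 179376
HR          | NULL  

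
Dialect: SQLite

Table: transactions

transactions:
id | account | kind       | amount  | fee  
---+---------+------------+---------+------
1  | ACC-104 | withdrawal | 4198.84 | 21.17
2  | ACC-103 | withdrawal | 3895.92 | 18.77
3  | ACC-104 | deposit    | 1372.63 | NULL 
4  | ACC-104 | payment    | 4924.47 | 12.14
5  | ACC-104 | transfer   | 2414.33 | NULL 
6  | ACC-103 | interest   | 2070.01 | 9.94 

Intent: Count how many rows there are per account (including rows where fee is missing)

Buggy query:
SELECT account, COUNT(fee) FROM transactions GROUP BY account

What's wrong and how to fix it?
Bug: COUNT(column) counts non-NULL values only; rows with NULL fee aren't counted

Fix: Use COUNT(*) to count all rows regardless of NULL

Corrected query:
SELECT account, COUNT(*) FROM transactions GROUP BY account

Result:
account | COUNT(*)
--------+---------
ACC-103 | 2       
ACC-104 | 4       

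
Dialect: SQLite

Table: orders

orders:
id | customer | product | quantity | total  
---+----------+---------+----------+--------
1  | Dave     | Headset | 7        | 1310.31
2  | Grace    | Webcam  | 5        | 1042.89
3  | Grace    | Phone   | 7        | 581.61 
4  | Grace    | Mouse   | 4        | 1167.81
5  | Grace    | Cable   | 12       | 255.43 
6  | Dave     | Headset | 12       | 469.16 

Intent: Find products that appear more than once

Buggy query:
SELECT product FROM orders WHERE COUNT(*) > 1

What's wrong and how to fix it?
Bug: WHERE can't reference COUNT(*); aggregates are computed after WHERE

Fix: GROUP BY product, then filter groups with HAVING COUNT(*) > 1

Corrected query:
SELECT product FROM orders GROUP BY product HAVING COUNT(*) > 1

Result:
product
-------
Headset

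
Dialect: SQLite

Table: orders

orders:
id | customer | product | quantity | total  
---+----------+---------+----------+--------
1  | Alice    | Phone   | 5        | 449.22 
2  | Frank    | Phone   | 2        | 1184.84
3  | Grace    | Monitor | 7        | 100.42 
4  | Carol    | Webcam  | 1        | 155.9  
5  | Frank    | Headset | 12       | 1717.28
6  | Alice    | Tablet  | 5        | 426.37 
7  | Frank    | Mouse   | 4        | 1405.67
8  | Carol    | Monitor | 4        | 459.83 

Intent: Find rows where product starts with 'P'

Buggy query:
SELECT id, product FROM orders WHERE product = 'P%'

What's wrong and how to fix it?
Bug: Wildcards only work with LIKE; '=' treats '%' as a literal character

Fix: Replace '=' with LIKE so 'P%' is treated as a pattern

Corrected query:
SELECT id, product FROM orders WHERE product LIKE 'P%'

Result:
id | product
---+--------
1  | Phone  
2  | Phone  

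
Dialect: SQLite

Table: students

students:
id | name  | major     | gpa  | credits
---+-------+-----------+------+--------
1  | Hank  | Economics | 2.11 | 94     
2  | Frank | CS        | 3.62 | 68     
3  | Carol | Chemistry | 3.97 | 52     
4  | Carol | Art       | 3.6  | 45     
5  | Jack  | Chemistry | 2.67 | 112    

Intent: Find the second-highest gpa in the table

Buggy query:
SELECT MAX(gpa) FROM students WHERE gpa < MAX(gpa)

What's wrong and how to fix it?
Bug: The inner MAX is an aggregate inside WHERE, which is not allowed

Fix: Put the inner MAX in a scalar subquery

Corrected query:
SELECT MAX(gpa) FROM students WHERE gpa < (SELECT MAX(gpa) FROM students)

Result:
MAX(gpa)
--------
3.62    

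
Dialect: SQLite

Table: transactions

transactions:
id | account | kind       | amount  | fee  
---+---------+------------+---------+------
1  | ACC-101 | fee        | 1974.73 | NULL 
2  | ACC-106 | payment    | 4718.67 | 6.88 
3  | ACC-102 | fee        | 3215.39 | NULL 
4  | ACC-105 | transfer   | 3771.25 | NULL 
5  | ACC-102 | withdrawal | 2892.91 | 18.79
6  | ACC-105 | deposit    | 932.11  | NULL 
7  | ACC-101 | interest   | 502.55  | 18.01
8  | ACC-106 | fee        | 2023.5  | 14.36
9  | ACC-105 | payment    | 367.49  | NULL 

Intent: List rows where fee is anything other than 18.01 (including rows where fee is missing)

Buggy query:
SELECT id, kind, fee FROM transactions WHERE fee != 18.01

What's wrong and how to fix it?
Bug: 'fee != 18.01' is unknown when fee is NULL, so NULL rows are silently excluded

Fix: Add an explicit OR fee IS NULL to include the missing-value rows

Corrected query:
SELECT id, kind, fee FROM transactions WHERE fee != 18.01 OR fee IS NULL

Result:
id | kind       | fee  
---+------------+------
1  | fee        | NULL 
2  | payment    | 6.88 
3  | fee        | NULL 
4  | transfer   | NULL 
5  | withdrawal | 18.79
6  | deposit    | NULL 
8  | fee        | 14.36
9  | payment    | NULL 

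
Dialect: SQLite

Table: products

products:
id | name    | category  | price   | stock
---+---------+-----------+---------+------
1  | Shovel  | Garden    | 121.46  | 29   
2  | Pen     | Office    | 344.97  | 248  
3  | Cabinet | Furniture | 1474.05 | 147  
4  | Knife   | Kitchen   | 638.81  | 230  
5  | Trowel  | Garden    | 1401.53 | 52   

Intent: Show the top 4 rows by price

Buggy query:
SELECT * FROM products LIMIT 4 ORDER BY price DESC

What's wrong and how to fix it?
Bug: ORDER BY cannot follow LIMIT; LIMIT is the final clause

Fix: Swap the clauses: ORDER BY first, then LIMIT

Corrected query:
SELECT * FROM products ORDER BY price DESC LIMIT 4

Result:
id | name    | category  | price   | stock
---+---------+-----------+---------+------
3  | Cabinet | Furniture | 1474.05 | 147  
5  | Trowel  | Garden    | 1401.53 | 52   
4  | Knife   | Kitchen   | 638.81  | 230  
2  | Pen     | Office    | 344.97  | 248  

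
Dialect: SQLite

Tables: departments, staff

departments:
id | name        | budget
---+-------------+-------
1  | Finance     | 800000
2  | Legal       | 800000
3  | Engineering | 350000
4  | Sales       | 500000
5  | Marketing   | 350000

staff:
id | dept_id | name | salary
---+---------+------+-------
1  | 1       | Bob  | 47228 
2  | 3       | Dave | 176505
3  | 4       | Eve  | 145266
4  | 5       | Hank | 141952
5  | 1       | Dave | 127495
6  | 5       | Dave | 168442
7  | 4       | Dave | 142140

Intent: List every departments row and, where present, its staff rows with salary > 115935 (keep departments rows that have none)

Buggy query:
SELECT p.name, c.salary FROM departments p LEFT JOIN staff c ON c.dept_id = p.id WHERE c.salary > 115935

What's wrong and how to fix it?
Bug: A WHERE condition on the right-hand table after LEFT JOIN drops unmatched parents

Fix: Put 'c.salary > 115935' in the JOIN's ON clause instead of WHERE

Corrected query:
SELECT p.name, c.salary FROM departments p LEFT JOIN staff c ON c.dept_id = p.id AND c.salary > 115935

Result:
name        | salary
------------+-------
Finance     | 127495
Legal       | NULL  
Engineering | 176505
Sales       | 142140
Sales       | 145266
Marketing   | 141952
Marketing   | 168442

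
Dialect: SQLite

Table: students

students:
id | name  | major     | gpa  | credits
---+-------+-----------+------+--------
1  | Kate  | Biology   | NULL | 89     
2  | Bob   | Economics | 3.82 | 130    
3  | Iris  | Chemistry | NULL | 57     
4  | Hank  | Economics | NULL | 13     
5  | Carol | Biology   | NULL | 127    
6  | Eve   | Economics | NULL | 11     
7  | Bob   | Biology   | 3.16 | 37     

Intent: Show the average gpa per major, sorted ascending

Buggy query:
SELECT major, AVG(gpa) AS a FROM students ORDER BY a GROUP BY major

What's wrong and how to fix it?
Bug: GROUP BY must precede ORDER BY

Fix: Move ORDER BY to the end, after GROUP BY

Corrected query:
SELECT major, AVG(gpa) AS a FROM students GROUP BY major ORDER BY a

Result:
major     | a   
----------+-----
Chemistry | NULL
Biology   | 3.16
Economics | 3.82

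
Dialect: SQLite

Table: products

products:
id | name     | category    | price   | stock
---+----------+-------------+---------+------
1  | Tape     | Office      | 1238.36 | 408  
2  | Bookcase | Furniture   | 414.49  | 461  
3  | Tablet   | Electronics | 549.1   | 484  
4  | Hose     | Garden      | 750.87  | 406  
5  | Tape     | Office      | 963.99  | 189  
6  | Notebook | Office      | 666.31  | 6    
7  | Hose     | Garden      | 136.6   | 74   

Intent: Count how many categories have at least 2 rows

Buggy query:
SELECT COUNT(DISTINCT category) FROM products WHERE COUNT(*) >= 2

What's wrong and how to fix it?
Bug: COUNT(*) cannot appear in WHERE; the per-group count doesn't exist yet

Fix: Group first with HAVING COUNT(*) >= 2, then COUNT the resulting groups

Corrected query:
SELECT COUNT(*) FROM (SELECT category FROM products GROUP BY category HAVING COUNT(*) >= 2)

Result:
COUNT(*)
--------
2       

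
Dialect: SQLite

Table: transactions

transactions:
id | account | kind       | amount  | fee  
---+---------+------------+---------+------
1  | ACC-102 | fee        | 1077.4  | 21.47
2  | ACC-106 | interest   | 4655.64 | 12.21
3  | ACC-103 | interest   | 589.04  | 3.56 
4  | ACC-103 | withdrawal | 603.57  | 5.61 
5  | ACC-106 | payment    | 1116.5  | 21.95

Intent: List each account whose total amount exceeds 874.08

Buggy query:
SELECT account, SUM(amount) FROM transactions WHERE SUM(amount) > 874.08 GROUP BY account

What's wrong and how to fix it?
Bug: WHERE runs before GROUP BY, so aggregates aren't available there

Fix: Move the aggregate condition to a HAVING clause

Corrected query:
SELECT account, SUM(amount) FROM transactions GROUP BY account HAVING SUM(amount) > 874.08

Result:
account | SUM(amount)
--------+------------
ACC-102 | 1077.4     
ACC-103 | 1192.61    
ACC-106 | 5772.14    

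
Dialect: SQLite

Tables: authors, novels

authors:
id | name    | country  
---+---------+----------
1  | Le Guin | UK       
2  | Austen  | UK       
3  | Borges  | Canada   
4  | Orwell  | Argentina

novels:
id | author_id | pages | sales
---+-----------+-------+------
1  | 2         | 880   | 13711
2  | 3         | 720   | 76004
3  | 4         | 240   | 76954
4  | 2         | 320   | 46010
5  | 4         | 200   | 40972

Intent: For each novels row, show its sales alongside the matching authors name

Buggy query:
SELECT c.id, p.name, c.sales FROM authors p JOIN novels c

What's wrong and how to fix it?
Bug: Missing join condition: each novels row is matched to all authors rows instead of just its own

Fix: Specify the join condition linking the foreign key to the parent id

Corrected query:
SELECT c.id, p.name, c.sales FROM authors p JOIN novels c ON c.author_id = p.id

Result:
id | name   | sales
---+--------+------
1  | Austen | 13711
2  | Borges | 76004
3  | Orwell | 76954
4  | Austen | 46010
5  | Orwell | 40972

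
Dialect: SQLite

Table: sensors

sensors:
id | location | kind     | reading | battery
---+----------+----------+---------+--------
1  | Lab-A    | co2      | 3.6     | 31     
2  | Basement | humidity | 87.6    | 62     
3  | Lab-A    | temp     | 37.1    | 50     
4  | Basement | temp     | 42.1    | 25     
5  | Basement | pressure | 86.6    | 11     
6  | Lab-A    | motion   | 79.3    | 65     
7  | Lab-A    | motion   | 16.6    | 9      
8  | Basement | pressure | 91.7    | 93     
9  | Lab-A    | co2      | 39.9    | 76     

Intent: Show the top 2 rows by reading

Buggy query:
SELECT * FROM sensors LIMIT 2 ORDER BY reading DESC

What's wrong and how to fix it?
Bug: LIMIT must come after ORDER BY

Fix: Sort with ORDER BY, then apply LIMIT

Corrected query:
SELECT * FROM sensors ORDER BY reading DESC LIMIT 2

Result:
id | location | kind     | reading | battery
---+----------+----------+---------+--------
8  | Basement | pressure | 91.7    | 93     
2  | Basement | humidity | 87.6    | 62     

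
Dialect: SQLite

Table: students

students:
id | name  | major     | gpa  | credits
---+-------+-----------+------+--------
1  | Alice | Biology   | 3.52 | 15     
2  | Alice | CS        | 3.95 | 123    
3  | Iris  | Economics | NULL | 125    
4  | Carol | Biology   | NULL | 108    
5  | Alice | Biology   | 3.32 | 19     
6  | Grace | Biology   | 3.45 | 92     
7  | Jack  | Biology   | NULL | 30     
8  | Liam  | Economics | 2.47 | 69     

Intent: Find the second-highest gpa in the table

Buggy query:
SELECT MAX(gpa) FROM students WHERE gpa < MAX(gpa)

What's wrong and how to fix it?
Bug: MAX(gpa) on the right of the comparison is an aggregate-in-WHERE error

Fix: Compute the overall MAX in a subquery, then take MAX of rows below it

Corrected query:
SELECT MAX(gpa) FROM students WHERE gpa < (SELECT MAX(gpa) FROM students)

Result:
MAX(gpa)
--------
3.52    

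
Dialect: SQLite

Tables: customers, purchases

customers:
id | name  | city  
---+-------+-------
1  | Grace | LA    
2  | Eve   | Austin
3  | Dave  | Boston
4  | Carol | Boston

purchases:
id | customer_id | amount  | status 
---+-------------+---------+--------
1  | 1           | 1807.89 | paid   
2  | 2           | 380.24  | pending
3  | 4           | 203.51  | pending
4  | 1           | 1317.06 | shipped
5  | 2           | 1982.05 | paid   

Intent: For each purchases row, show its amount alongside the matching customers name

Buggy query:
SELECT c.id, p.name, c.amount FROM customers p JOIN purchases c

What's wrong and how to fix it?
Bug: JOIN with no ON clause produces a cartesian product; every purchases row pairs with every customers row

Fix: Add ON c.customer_id = p.id to the JOIN

Corrected query:
SELECT c.id, p.name, c.amount FROM customers p JOIN purchases c ON c.customer_id = p.id

Result:
id | name  | amount 
---+-------+--------
1  | Grace | 1807.89
2  | Eve   | 380.24 
3  | Carol | 203.51 
4  | Grace | 1317.06
5  | Eve   | 1982.05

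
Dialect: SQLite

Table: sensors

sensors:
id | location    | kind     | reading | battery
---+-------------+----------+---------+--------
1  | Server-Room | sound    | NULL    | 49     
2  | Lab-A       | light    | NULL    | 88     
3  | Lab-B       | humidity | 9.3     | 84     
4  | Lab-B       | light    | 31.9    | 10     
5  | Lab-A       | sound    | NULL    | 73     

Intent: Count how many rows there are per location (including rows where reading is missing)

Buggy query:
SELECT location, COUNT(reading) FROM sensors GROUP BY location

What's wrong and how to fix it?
Bug: COUNT(reading) skips NULLs, so groups with missing reading are undercounted

Fix: Use COUNT(*) to count all rows regardless of NULL

Corrected query:
SELECT location, COUNT(*) FROM sensors GROUP BY location

Result:
location    | COUNT(*)
------------+---------
Lab-A       | 2       
Lab-B       | 2       
Server-Room | 1       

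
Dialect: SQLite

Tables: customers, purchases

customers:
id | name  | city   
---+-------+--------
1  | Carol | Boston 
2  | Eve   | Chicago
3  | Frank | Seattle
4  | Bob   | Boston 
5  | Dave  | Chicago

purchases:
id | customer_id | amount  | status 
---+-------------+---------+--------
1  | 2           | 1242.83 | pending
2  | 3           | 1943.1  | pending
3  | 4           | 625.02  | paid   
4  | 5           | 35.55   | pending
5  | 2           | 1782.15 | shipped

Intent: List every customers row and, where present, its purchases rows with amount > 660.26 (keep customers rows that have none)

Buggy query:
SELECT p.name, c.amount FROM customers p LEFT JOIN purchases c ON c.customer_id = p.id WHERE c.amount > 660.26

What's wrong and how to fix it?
Bug: A WHERE condition on the right-hand table after LEFT JOIN drops unmatched parents

Fix: Move the right-table condition into the ON clause so unmatched parents are kept

Corrected query:
SELECT p.name, c.amount FROM customers p LEFT JOIN purchases c ON c.customer_id = p.id AND c.amount > 660.26

Result:
name  | amount 
------+--------
Carol | NULL   
Eve   | 1242.83
Eve   | 1782.15
Frank | 1943.1 
Bob   | NULL   
Dave  | NULL   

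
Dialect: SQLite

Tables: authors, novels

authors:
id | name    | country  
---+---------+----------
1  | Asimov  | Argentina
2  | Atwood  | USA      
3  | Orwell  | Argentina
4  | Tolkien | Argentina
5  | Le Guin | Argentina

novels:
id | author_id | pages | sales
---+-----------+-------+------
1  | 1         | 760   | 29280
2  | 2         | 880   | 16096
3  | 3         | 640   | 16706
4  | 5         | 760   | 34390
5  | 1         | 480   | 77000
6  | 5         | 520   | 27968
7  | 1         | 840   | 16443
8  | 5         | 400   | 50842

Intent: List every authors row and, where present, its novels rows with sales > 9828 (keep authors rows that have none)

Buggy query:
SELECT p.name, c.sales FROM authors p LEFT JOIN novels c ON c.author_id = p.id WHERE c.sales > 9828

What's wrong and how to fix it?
Bug: Filtering c.sales in WHERE discards the NULL rows produced by LEFT JOIN, turning it into an inner join

Fix: Move the right-table condition into the ON clause so unmatched parents are kept

Corrected query:
SELECT p.name, c.sales FROM authors p LEFT JOIN novels c ON c.author_id = p.id AND c.sales > 9828

Result:
name    | sales
--------+------
Asimov  | 16443
Asimov  | 29280
Asimov  | 77000
Atwood  | 16096
Orwell  | 16706
Tolkien | NULL 
Le Guin | 27968
Le Guin | 34390
Le Guin | 50842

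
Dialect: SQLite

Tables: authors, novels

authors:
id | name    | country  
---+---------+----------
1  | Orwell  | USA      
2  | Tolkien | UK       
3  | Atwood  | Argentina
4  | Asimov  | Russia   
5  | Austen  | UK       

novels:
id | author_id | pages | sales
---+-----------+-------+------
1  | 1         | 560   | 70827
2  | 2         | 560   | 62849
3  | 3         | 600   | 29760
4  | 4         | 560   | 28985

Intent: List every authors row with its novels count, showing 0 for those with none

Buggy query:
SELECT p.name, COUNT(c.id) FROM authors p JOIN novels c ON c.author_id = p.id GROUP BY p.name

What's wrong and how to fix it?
Bug: An inner join excludes parents with zero children

Fix: Use LEFT JOIN so parents without children still appear (COUNT(c.id) gives 0)

Corrected query:
SELECT p.name, COUNT(c.id) FROM authors p LEFT JOIN novels c ON c.author_id = p.id GROUP BY p.name

Result:
name    | COUNT(c.id)
--------+------------
Asimov  | 1          
Atwood  | 1          
Austen  | 0          
Orwell  | 1          
Tolkien | 1          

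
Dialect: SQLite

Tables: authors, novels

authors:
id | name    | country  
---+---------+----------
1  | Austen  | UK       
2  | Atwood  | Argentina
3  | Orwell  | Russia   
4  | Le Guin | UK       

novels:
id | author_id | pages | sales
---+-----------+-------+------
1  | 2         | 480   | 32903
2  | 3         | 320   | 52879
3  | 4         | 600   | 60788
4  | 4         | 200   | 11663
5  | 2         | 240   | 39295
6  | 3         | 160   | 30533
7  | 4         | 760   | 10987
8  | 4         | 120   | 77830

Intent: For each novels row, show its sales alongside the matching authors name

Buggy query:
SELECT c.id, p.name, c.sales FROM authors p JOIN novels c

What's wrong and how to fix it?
Bug: Missing join condition: each novels row is matched to all authors rows instead of just its own

Fix: Add ON c.author_id = p.id to the JOIN

Corrected query:
SELECT c.id, p.name, c.sales FROM authors p JOIN novels c ON c.author_id = p.id

Result:
id | name    | sales
---+---------+------
1  | Atwood  | 32903
2  | Orwell  | 52879
3  | Le Guin | 60788
4  | Le Guin | 11663
5  | Atwood  | 39295
6  | Orwell  | 30533
7  | Le Guin | 10987
8  | Le Guin | 77830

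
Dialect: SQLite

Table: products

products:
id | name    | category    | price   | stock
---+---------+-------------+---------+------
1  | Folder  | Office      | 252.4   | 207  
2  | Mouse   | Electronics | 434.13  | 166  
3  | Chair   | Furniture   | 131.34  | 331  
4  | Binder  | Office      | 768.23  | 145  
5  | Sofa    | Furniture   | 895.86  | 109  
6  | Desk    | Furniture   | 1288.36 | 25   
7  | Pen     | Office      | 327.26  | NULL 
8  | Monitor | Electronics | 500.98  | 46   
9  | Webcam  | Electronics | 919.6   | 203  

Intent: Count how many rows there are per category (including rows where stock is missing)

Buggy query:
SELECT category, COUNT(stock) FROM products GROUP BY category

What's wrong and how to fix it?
Bug: COUNT(column) counts non-NULL values only; rows with NULL stock aren't counted

Fix: Replace COUNT(stock) with COUNT(*)

Corrected query:
SELECT category, COUNT(*) FROM products GROUP BY category

Result:
category    | COUNT(*)
------------+---------
Electronics | 3       
Furniture   | 3       
Office      | 3       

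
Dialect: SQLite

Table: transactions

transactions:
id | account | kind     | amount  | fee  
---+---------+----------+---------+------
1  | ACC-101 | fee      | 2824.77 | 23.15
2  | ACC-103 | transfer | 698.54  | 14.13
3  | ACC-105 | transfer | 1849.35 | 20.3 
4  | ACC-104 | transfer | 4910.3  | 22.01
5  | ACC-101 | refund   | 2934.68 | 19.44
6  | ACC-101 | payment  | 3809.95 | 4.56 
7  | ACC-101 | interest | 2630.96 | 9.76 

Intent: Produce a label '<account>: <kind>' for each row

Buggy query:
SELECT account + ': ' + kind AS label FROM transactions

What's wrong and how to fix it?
Bug: '+' is numeric addition; on text columns SQLite converts them to 0 instead of concatenating

Fix: Replace + with || to concatenate text

Corrected query:
SELECT account || ': ' || kind AS label FROM transactions

Result:
label            
-----------------
ACC-101: fee     
ACC-103: transfer
ACC-105: transfer
ACC-104: transfer
ACC-101: refund  
ACC-101: payment 
ACC-101: interest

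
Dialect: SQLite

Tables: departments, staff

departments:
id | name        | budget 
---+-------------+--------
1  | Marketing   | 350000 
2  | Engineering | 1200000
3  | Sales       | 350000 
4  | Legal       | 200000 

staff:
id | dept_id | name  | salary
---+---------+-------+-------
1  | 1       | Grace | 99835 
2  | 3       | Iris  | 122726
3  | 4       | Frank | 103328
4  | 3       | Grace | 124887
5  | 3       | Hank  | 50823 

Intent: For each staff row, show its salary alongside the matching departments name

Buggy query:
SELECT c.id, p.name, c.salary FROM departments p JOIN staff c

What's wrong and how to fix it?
Bug: JOIN with no ON clause produces a cartesian product; every staff row pairs with every departments row

Fix: Add ON c.dept_id = p.id to the JOIN

Corrected query:
SELECT c.id, p.name, c.salary FROM departments p JOIN staff c ON c.dept_id = p.id

Result:
id | name      | salary
---+-----------+-------
1  | Marketing | 99835 
2  | Sales     | 122726
3  | Legal     | 103328
4  | Sales     | 124887
5  | Sales     | 50823 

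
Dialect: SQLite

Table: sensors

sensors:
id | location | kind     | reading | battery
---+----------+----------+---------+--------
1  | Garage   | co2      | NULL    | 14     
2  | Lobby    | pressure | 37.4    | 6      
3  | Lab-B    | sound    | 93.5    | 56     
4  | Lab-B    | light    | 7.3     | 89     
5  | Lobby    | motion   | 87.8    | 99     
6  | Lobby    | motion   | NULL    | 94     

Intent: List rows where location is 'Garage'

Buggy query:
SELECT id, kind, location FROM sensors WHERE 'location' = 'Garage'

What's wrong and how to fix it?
Bug: Single quotes denote string literals in SQL; the column name is being compared as a constant string

Fix: Remove the quotes around the column name (or use double quotes for an identifier)

Corrected query:
SELECT id, kind, location FROM sensors WHERE location = 'Garage'

Result:
id | kind | location
---+------+---------
1  | co2  | Garage  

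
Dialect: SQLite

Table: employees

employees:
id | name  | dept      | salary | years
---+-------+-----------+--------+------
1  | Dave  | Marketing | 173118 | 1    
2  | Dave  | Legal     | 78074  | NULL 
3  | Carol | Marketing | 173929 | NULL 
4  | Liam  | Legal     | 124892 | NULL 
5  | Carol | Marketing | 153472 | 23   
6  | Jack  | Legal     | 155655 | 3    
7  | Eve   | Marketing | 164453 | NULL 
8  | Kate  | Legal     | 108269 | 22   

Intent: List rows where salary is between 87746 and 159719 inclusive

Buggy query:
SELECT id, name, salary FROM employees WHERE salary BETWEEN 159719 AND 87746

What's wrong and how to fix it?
Bug: The bounds are reversed; BETWEEN a AND b requires a <= b to match anything

Fix: Write BETWEEN 87746 AND 159719

Corrected query:
SELECT id, name, salary FROM employees WHERE salary BETWEEN 87746 AND 159719

Result:
id | name  | salary
---+-------+-------
4  | Liam  | 124892
5  | Carol | 153472
6  | Jack  | 155655
8  | Kate  | 108269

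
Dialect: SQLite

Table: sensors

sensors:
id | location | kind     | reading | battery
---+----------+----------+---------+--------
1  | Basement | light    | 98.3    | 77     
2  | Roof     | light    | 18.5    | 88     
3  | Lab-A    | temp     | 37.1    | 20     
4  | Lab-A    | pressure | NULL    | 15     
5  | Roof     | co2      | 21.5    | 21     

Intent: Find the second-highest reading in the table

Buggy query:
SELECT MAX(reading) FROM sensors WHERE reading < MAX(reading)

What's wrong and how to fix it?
Bug: The inner MAX is an aggregate inside WHERE, which is not allowed

Fix: Compute the overall MAX in a subquery, then take MAX of rows below it

Corrected query:
SELECT MAX(reading) FROM sensors WHERE reading < (SELECT MAX(reading) FROM sensors)

Result:
MAX(reading)
------------
37.1        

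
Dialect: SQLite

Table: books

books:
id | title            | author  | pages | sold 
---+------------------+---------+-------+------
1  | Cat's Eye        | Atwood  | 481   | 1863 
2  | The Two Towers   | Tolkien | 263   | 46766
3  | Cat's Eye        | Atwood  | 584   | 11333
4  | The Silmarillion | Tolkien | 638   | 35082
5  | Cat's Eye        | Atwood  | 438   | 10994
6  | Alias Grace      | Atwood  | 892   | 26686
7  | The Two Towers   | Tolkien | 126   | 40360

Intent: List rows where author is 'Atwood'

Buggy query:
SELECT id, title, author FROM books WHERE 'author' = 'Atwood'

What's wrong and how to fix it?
Bug: Single quotes denote string literals in SQL; the column name is being compared as a constant string

Fix: Reference the column as author without single quotes

Corrected query:
SELECT id, title, author FROM books WHERE author = 'Atwood'

Result:
id | title       | author
---+-------------+-------
1  | Cat's Eye   | Atwood
3  | Cat's Eye   | Atwood
5  | Cat's Eye   | Atwood
6  | Alias Grace | Atwood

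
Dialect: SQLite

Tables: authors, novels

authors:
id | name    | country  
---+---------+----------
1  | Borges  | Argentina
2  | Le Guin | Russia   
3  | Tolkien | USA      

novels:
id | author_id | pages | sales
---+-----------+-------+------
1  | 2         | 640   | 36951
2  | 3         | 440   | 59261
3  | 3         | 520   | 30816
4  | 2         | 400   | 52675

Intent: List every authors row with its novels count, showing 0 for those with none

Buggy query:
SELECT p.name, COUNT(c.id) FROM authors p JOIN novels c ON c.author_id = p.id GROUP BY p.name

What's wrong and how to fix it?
Bug: INNER JOIN drops authors rows that have no matching novels rows

Fix: Switch to LEFT JOIN to retain unmatched parent rows

Corrected query:
SELECT p.name, COUNT(c.id) FROM authors p LEFT JOIN novels c ON c.author_id = p.id GROUP BY p.name

Result:
name    | COUNT(c.id)
--------+------------
Borges  | 0          
Le Guin | 2          
Tolkien | 2          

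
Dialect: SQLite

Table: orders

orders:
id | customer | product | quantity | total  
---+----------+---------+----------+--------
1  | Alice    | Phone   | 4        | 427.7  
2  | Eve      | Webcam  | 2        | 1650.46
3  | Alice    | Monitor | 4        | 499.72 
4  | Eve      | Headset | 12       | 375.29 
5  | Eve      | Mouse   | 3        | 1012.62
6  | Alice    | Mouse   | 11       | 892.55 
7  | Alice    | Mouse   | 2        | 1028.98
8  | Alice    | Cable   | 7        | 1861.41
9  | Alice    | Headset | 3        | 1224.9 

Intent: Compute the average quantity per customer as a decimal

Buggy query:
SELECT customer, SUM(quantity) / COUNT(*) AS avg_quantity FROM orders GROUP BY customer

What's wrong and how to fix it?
Bug: Both operands are integers, so '/' performs integer division and truncates

Fix: Cast one side to REAL so the division keeps the fractional part

Corrected query:
SELECT customer, SUM(quantity) * 1.0 / COUNT(*) AS avg_quantity FROM orders GROUP BY customer

Result:
customer | avg_quantity
---------+-------------
Alice    | 5.166667    
Eve      | 5.666667    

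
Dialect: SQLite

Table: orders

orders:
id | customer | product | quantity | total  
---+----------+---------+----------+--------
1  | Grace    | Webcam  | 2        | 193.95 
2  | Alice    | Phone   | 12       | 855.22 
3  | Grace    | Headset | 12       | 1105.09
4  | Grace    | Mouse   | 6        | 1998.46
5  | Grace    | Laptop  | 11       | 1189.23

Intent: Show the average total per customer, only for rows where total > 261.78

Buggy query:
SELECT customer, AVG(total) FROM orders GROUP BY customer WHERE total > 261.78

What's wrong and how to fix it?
Bug: WHERE cannot follow GROUP BY

Fix: Place WHERE between FROM and GROUP BY

Corrected query:
SELECT customer, AVG(total) FROM orders WHERE total > 261.78 GROUP BY customer

Result:
customer | AVG(total) 
---------+------------
Alice    | 855.22     
Grace    | 1430.926667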